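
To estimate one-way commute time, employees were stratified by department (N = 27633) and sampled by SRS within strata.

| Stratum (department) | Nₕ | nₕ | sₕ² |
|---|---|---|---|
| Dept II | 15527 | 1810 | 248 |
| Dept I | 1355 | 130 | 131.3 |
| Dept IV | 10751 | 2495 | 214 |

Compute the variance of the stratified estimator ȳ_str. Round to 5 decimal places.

0.05038

Var(ȳ_str) = Σₕ Wₕ²(1 − fₕ)sₕ²/nₕ with Wₕ = Nₕ/N, N = 27633.
Dept II: Wₕ = 0.56190063; term = 0.56190063²·(1 − 0.11657113)·248/1810 = 0.038217628.
Dept I: Wₕ = 0.04903557; term = 0.04903557²·(1 − 0.09594096)·131.3/130 = 0.0021955366.
Dept IV: Wₕ = 0.38906380; term = 0.38906380²·(1 − 0.23207144)·214/2495 = 0.0099702419.
Sum = 0.050383407.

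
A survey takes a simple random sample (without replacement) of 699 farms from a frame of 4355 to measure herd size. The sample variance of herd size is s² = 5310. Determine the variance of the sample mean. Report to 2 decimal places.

Under SRS without replacement, Var(ȳ) = (1 − f)·s²/n with f = n/N = 699/4355 = 0.16050517.
Var(ȳ) = (1 − 0.16050517)·5310/699 = 0.83949483·7.5965665 = 6.3772783.

6.38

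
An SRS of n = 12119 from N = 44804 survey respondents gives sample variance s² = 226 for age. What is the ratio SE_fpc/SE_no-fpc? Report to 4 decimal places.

0.8541

f = n/N = 12119/44804 = 0.27048924.
SE_no-fpc = √(s²/n) = 0.13655916; SE_fpc = √((1−f)s²/n) = 0.11663709.
Ratio = √(1−f) = 0.85411402.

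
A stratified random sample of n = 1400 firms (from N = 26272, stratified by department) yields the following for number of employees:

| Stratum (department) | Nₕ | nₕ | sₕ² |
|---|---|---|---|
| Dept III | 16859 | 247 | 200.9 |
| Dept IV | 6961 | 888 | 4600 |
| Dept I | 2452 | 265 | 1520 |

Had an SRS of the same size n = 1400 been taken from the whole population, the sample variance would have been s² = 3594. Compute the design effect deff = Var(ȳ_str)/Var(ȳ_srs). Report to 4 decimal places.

Var(ȳ_str) = Σ Wₕ²(1−fₕ)sₕ²/nₕ with Wₕ = Nₕ/26272:
  Dept III: (16859/26272)²·(1−247/16859)·200.9/247 = 0.33002774
  Dept IV: (6961/26272)²·(1−888/6961)·4600/888 = 0.31727329
  Dept I: (2452/26272)²·(1−265/2452)·1520/265 = 0.044563644
  → Var(ȳ_str) = 0.69186467.
Var(ȳ_srs) = (1 − 1400/26272)·3594/1400 = 2.4303432.
deff = 0.69186467 / 2.4303432 = 0.2847.

0.2847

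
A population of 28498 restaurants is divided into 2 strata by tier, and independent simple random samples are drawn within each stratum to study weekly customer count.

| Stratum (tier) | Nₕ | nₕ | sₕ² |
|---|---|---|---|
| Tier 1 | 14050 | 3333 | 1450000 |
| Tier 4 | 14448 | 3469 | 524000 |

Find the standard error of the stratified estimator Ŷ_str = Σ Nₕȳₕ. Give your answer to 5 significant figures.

299110

Var(Ŷ_str) = Σₕ Nₕ²(1 − fₕ)sₕ²/nₕ.
Tier 1: 14050²·(1 − 3333/14050)·1450000/3333 = 6.5506175 × 10^10.
Tier 4: 14448²·(1 − 3469/14448)·524000/3469 = 2.396059 × 10^10.
Sum = 8.9466765 × 10^10.
SE = √(8.9466765 × 10^10) = 299110.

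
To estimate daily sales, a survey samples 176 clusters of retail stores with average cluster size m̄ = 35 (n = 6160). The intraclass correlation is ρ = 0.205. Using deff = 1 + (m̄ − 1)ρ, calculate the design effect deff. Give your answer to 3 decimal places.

7.970

deff = 1 + (35 − 1)·0.205 = 1 + 6.97 = 7.97.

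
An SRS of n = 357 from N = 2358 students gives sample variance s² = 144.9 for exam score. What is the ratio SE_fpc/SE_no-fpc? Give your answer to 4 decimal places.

f = n/N = 357/2358 = 0.15139949.
SE_no-fpc = √(s²/n) = 0.63708897; SE_fpc = √((1−f)s²/n) = 0.58688327.
Ratio = √(1−f) = 0.92119515.

0.9212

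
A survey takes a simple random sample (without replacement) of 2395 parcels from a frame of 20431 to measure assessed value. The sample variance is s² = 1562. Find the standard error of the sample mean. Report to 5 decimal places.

Under SRS without replacement, Var(ȳ) = (1 − f)·s²/n with f = n/N = 2395/20431 = 0.11722383.
Var(ȳ) = (1 − 0.11722383)·1562/2395 = 0.88277617·0.65219207 = 0.57573962.
SE(ȳ) = √(0.57573962) = 0.75878.

0.75878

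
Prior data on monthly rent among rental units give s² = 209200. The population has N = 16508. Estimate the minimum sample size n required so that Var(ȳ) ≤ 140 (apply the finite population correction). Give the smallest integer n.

1371

Without fpc, n₀ = s²/D = 209200/140 = 1494.2857.
With fpc, (1 − n/N)·s²/n ≤ D requires n ≥ n₀/(1 + n₀/N) = 1494.2857/(1 + 1494.2857/16508) = 1370.2520.
Rounding up, n = 1371.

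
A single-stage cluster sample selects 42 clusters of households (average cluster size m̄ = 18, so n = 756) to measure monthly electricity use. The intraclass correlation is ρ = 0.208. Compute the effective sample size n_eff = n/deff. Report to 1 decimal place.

166.7

deff = 1 + (18 − 1)·0.208 = 1 + 3.536 = 4.536.
n_eff = 756 / 4.536 = 166.7.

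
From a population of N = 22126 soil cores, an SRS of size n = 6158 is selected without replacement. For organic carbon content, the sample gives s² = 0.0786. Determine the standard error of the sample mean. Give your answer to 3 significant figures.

Under SRS without replacement, Var(ȳ) = (1 − f)·s²/n with f = n/N = 6158/22126 = 0.27831510.
Var(ȳ) = (1 − 0.27831510)·0.0786/6158 = 0.72168490·1.2763884 × 10^-5 = 9.2115026 × 10^-6.
SE(ȳ) = √(9.2115026 × 10^-6) = 0.00304.

0.00304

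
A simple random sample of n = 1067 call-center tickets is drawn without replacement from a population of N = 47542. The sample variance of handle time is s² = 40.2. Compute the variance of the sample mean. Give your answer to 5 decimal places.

0.03683

Under SRS without replacement, Var(ȳ) = (1 − f)·s²/n with f = n/N = 1067/47542 = 0.02244331.
Var(ȳ) = (1 − 0.02244331)·40.2/1067 = 0.97755669·0.037675726 = 0.036830158.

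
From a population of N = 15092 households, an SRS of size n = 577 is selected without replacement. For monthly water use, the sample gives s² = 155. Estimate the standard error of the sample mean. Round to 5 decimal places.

0.50829

Under SRS without replacement, Var(ȳ) = (1 − f)·s²/n with f = n/N = 577/15092 = 0.03823218.
Var(ȳ) = (1 − 0.03823218)·155/577 = 0.96176782·0.26863085 = 0.25836051.
SE(ȳ) = √(0.25836051) = 0.50829.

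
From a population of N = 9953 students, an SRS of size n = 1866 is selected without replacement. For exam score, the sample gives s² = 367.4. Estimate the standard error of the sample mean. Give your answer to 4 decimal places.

Under SRS without replacement, Var(ȳ) = (1 − f)·s²/n with f = n/N = 1866/9953 = 0.18748116.
Var(ȳ) = (1 − 0.18748116)·367.4/1866 = 0.81251884·0.19689175 = 0.15997825.
SE(ȳ) = √(0.15997825) = 0.4000.

0.4000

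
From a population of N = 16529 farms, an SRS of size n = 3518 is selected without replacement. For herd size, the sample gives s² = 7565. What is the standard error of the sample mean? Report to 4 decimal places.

1.3010

Under SRS without replacement, Var(ȳ) = (1 − f)·s²/n with f = n/N = 3518/16529 = 0.21283804.
Var(ȳ) = (1 − 0.21283804)·7565/3518 = 0.78716196·2.1503695 = 1.6926891.
SE(ȳ) = √(1.6926891) = 1.3010.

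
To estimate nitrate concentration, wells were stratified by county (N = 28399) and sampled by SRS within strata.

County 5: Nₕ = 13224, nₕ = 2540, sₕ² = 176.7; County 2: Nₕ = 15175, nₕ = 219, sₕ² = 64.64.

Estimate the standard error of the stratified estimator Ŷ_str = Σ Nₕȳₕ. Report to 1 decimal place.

8764.6

Var(Ŷ_str) = Σₕ Nₕ²(1 − fₕ)sₕ²/nₕ.
County 5: 13224²·(1 − 2540/13224)·176.7/2540 = 9.8287786 × 10^6.
County 2: 15175²·(1 − 219/15175)·64.64/219 = 6.6988675 × 10^7.
Sum = 7.6817454 × 10^7.
SE = √(7.6817454 × 10^7) = 8764.6.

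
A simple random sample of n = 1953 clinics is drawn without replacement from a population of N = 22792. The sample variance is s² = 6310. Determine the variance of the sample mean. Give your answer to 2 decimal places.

Under SRS without replacement, Var(ȳ) = (1 − f)·s²/n with f = n/N = 1953/22792 = 0.08568796.
Var(ȳ) = (1 − 0.08568796)·6310/1953 = 0.91431204·3.2309268 = 2.9540753.

2.95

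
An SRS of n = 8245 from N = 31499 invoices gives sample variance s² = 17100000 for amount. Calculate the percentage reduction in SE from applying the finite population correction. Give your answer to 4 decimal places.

14.0788

f = n/N = 8245/31499 = 0.26175434.
SE_no-fpc = √(s²/n) = 45.541017; SE_fpc = √((1−f)s²/n) = 39.129399.
Ratio = √(1−f) = 0.85921223. Reduction = 100·(1 − 0.85921223) = 14.0788%.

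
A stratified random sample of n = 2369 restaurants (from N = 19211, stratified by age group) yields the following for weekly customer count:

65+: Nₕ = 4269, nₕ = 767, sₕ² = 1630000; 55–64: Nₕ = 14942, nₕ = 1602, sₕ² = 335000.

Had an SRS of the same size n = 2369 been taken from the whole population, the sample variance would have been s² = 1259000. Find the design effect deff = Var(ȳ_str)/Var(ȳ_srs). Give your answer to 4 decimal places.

Var(ȳ_str) = Σ Wₕ²(1−fₕ)sₕ²/nₕ with Wₕ = Nₕ/19211:
  65+: (4269/19211)²·(1−767/4269)·1630000/767 = 86.086409
  55–64: (14942/19211)²·(1−1602/14942)·335000/1602 = 112.93977
  → Var(ȳ_str) = 199.02618.
Var(ȳ_srs) = (1 − 2369/19211)·1259000/2369 = 465.9125.
deff = 199.02618 / 465.9125 = 0.4272.

0.4272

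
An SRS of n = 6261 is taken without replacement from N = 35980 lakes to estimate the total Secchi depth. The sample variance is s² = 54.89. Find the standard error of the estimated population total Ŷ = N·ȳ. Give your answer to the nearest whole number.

Var(Ŷ) = N²·Var(ȳ) = N²·(1 − n/N)·s²/n.
f = 6261/35980 = 0.17401334; Var(ȳ) = 0.82598666·54.89/6261 = 0.0072414004.
Var(Ŷ) = 35980² · 0.0072414004 = 9.3744302 × 10^6.
SE(Ŷ) = √(9.3744302 × 10^6) = 3062.

3062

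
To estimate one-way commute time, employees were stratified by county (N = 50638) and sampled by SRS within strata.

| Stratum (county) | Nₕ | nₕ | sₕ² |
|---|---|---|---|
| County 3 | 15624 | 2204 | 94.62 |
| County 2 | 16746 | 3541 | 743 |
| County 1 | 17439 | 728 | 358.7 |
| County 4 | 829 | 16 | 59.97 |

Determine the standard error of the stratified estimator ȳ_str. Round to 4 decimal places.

Var(ȳ_str) = Σₕ Wₕ²(1 − fₕ)sₕ²/nₕ with Wₕ = Nₕ/N, N = 50638.
County 3: Wₕ = 0.30854299; term = 0.30854299²·(1 − 0.14106503)·94.62/2204 = 0.0035104518.
County 2: Wₕ = 0.33070026; term = 0.33070026²·(1 − 0.21145348)·743/3541 = 0.018095029.
County 1: Wₕ = 0.34438564; term = 0.34438564²·(1 − 0.04174551)·358.7/728 = 0.055997795.
County 4: Wₕ = 0.01637110; term = 0.01637110²·(1 − 0.01930036)·59.97/16 = 9.8515837 × 10^-4.
Sum = 0.078588434.
SE = √(0.078588434) = 0.2803.

0.2803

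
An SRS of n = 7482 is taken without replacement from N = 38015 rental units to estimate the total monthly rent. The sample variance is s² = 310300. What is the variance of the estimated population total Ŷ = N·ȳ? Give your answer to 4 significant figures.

Var(Ŷ) = N²·Var(ȳ) = N²·(1 − n/N)·s²/n.
f = 7482/38015 = 0.19681705; Var(ȳ) = 0.80318295·310300/7482 = 33.310301.
Var(Ŷ) = 38015² · 33.310301 = 4.8138056 × 10^10.

4.814 × 10^10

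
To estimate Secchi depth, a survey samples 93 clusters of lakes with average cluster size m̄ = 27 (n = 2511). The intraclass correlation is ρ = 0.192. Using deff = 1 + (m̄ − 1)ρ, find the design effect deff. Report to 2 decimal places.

deff = 1 + (27 − 1)·0.192 = 1 + 4.992 = 5.992.

5.99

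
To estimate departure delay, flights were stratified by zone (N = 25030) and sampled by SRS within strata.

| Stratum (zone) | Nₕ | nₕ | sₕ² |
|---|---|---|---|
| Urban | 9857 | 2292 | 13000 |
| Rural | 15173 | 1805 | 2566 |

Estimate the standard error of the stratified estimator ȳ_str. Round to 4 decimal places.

Var(ȳ_str) = Σₕ Wₕ²(1 − fₕ)sₕ²/nₕ with Wₕ = Nₕ/N, N = 25030.
Urban: Wₕ = 0.39380743; term = 0.39380743²·(1 − 0.23252511)·13000/2292 = 0.67508853.
Rural: Wₕ = 0.60619257; term = 0.60619257²·(1 − 0.11896131)·2566/1805 = 0.46025195.
Sum = 1.1353405.
SE = √(1.1353405) = 1.0655.

1.0655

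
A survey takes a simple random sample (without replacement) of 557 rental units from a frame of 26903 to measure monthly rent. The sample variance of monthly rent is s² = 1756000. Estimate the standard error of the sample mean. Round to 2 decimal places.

Under SRS without replacement, Var(ȳ) = (1 − f)·s²/n with f = n/N = 557/26903 = 0.02070401.
Var(ȳ) = (1 − 0.02070401)·1756000/557 = 0.97929599·3152.6032 = 3087.3317.
SE(ȳ) = √(3087.3317) = 55.56.

55.56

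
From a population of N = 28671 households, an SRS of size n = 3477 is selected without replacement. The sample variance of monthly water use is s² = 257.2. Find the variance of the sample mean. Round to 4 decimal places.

Under SRS without replacement, Var(ȳ) = (1 − f)·s²/n with f = n/N = 3477/28671 = 0.12127237.
Var(ȳ) = (1 − 0.12127237)·257.2/3477 = 0.87872763·0.073971815 = 0.065001078.

0.0650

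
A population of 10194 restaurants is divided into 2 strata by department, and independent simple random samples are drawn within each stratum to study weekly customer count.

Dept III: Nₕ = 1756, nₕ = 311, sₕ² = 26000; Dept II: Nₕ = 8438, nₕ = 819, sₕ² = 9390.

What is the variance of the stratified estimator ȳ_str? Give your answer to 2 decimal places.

Var(ȳ_str) = Σₕ Wₕ²(1 − fₕ)sₕ²/nₕ with Wₕ = Nₕ/N, N = 10194.
Dept III: Wₕ = 0.17225819; term = 0.17225819²·(1 − 0.17710706)·26000/311 = 2.0413434.
Dept II: Wₕ = 0.82774181; term = 0.82774181²·(1 − 0.09706091)·9390/819 = 7.0929995.
Sum = 9.1343429.

9.13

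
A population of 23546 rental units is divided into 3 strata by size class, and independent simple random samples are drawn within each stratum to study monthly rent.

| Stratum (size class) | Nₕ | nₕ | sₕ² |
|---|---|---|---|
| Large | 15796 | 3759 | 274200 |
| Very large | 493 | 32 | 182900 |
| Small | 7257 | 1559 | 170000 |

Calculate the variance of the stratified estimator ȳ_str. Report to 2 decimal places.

35.49

Var(ȳ_str) = Σₕ Wₕ²(1 − fₕ)sₕ²/nₕ with Wₕ = Nₕ/N, N = 23546.
Large: Wₕ = 0.67085705; term = 0.67085705²·(1 − 0.23797164)·274200/3759 = 25.016482.
Very large: Wₕ = 0.02093774; term = 0.02093774²·(1 − 0.06490872)·182900/32 = 2.343027.
Small: Wₕ = 0.30820522; term = 0.30820522²·(1 − 0.21482706)·170000/1559 = 8.1329499.
Sum = 35.492459.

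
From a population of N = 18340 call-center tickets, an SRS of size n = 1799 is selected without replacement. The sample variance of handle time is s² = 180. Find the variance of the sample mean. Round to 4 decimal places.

Under SRS without replacement, Var(ȳ) = (1 − f)·s²/n with f = n/N = 1799/18340 = 0.09809160.
Var(ȳ) = (1 − 0.09809160)·180/1799 = 0.90190840·0.10005559 = 0.090240974.

0.0902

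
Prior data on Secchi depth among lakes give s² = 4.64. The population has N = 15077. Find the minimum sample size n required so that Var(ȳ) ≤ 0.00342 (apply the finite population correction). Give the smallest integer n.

Without fpc, n₀ = s²/D = 4.64/0.00342 = 1356.7251.
With fpc, (1 − n/N)·s²/n ≤ D requires n ≥ n₀/(1 + n₀/N) = 1356.7251/(1 + 1356.7251/15077) = 1244.7174.
Rounding up, n = 1245.

1245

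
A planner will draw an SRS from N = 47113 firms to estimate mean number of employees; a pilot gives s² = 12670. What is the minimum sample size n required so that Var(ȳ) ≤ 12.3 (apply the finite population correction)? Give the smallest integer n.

Without fpc, n₀ = s²/D = 12670/12.3 = 1030.0813.
With fpc, (1 − n/N)·s²/n ≤ D requires n ≥ n₀/(1 + n₀/N) = 1030.0813/(1 + 1030.0813/47113) = 1008.0414.
Rounding up, n = 1009.

1009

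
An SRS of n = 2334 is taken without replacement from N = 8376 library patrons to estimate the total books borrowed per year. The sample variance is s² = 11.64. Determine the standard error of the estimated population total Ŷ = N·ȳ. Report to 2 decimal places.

502.38

Var(Ŷ) = N²·Var(ȳ) = N²·(1 − n/N)·s²/n.
f = 2334/8376 = 0.27865330; Var(ȳ) = 0.72134670·11.64/2334 = 0.0035974617.
Var(Ŷ) = 8376² · 0.0035974617 = 252388.47.
SE(Ŷ) = √(252388.47) = 502.38.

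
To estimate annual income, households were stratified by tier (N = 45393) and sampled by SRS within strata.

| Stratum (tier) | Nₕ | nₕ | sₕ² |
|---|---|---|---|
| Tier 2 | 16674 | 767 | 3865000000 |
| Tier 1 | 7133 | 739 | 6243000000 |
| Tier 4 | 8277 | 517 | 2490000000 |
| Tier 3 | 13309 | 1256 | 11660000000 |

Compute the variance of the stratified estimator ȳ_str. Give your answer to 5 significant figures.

1.7085 × 10^6

Var(ȳ_str) = Σₕ Wₕ²(1 − fₕ)sₕ²/nₕ with Wₕ = Nₕ/N, N = 45393.
Tier 2: Wₕ = 0.36732536; term = 0.36732536²·(1 − 0.04599976)·3865000000/767 = 648641.07.
Tier 1: Wₕ = 0.15713877; term = 0.15713877²·(1 − 0.10360297)·6243000000/739 = 186988.97.
Tier 4: Wₕ = 0.18234089; term = 0.18234089²·(1 − 0.06246224)·2490000000/517 = 150129.39.
Tier 3: Wₕ = 0.29319499; term = 0.29319499²·(1 − 0.09437223)·11660000000/1256 = 722722.74.
Sum = 1.7084822 × 10^6.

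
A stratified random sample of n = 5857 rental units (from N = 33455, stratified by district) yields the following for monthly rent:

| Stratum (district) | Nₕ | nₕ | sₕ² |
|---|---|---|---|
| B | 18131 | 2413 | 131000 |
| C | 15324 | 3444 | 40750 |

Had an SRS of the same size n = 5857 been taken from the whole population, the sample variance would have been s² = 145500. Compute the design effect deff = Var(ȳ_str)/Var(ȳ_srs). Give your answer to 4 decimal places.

0.7685

Var(ȳ_str) = Σ Wₕ²(1−fₕ)sₕ²/nₕ with Wₕ = Nₕ/33455:
  B: (18131/33455)²·(1−2413/18131)·131000/2413 = 13.823275
  C: (15324/33455)²·(1−3444/15324)·40750/3444 = 1.9245579
  → Var(ȳ_str) = 15.747833.
Var(ȳ_srs) = (1 − 5857/33455)·145500/5857 = 20.492944.
deff = 15.747833 / 20.492944 = 0.7685.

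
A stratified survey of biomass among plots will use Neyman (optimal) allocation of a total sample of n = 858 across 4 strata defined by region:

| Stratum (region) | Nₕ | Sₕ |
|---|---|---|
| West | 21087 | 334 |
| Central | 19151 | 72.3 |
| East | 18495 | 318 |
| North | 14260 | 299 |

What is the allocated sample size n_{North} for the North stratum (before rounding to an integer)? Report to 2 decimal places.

Neyman allocation: nₕ = n·NₕSₕ / Σⱼ NⱼSⱼ.
Σ NⱼSⱼ = 21087·334 + 19151·72.3 + 18495·318 + 14260·299 = 1.8572825 × 10^7.
n_{North} = 858·14260·299 / (1.8572825 × 10^7) = 196.97.

196.97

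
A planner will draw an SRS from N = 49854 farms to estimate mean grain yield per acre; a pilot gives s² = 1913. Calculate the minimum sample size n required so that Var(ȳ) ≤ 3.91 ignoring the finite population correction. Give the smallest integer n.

490

Without fpc, n₀ = s²/D = 1913/3.91 = 489.2583.
Rounding up, n = 490.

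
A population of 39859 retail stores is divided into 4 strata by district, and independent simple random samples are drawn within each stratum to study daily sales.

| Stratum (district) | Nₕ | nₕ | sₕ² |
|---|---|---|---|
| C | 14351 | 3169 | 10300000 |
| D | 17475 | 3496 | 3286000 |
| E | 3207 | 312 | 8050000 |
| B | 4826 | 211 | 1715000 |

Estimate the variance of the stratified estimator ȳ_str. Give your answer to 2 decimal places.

737.54

Var(ȳ_str) = Σₕ Wₕ²(1 − fₕ)sₕ²/nₕ with Wₕ = Nₕ/N, N = 39859.
C: Wₕ = 0.36004416; term = 0.36004416²·(1 − 0.22082085)·10300000/3169 = 328.29468.
D: Wₕ = 0.43842043; term = 0.43842043²·(1 − 0.20005722)·3286000/3496 = 144.52289.
E: Wₕ = 0.08045862; term = 0.08045862²·(1 − 0.09728718)·8050000/312 = 150.77732.
B: Wₕ = 0.12107680; term = 0.12107680²·(1 − 0.04372151)·1715000/211 = 113.94306.
Sum = 737.53795.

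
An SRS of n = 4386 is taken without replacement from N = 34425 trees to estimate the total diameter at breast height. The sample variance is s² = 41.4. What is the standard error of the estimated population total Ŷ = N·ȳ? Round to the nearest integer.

Var(Ŷ) = N²·Var(ȳ) = N²·(1 − n/N)·s²/n.
f = 4386/34425 = 0.12740741; Var(ȳ) = 0.87259259·41.4/4386 = 0.0082365101.
Var(Ŷ) = 34425² · 0.0082365101 = 9.7609285 × 10^6.
SE(Ŷ) = √(9.7609285 × 10^6) = 3124.

3124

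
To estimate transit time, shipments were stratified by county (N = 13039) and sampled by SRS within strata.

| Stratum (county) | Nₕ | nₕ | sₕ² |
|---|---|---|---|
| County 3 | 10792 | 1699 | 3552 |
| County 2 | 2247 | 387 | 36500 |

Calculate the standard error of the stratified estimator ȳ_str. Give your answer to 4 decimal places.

1.8776

Var(ȳ_str) = Σₕ Wₕ²(1 − fₕ)sₕ²/nₕ with Wₕ = Nₕ/N, N = 13039.
County 3: Wₕ = 0.82767083; term = 0.82767083²·(1 − 0.15743143)·3552/1699 = 1.2067023.
County 2: Wₕ = 0.17232917; term = 0.17232917²·(1 − 0.17222964)·36500/387 = 2.318512.
Sum = 3.5252143.
SE = √(3.5252143) = 1.8776.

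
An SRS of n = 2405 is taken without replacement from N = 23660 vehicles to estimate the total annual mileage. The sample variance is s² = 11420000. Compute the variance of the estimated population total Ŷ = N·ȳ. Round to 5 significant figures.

2.3880 × 10^12

Var(Ŷ) = N²·Var(ȳ) = N²·(1 − n/N)·s²/n.
f = 2405/23660 = 0.10164835; Var(ȳ) = 0.89835165·11420000/2405 = 4265.7696.
Var(Ŷ) = 23660² · 4265.7696 = 2.3879591 × 10^12.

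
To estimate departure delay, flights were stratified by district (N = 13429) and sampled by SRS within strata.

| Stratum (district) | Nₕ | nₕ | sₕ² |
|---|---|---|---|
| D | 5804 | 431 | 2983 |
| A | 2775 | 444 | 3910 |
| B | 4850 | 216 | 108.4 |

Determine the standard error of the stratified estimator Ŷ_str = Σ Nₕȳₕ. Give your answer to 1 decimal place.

Var(Ŷ_str) = Σₕ Nₕ²(1 − fₕ)sₕ²/nₕ.
D: 5804²·(1 − 431/5804)·2983/431 = 2.1583418 × 10^8.
A: 2775²·(1 − 444/2775)·3910/444 = 5.6963812 × 10^7.
B: 4850²·(1 − 216/4850)·108.4/216 = 1.127907 × 10^7.
Sum = 2.8407706 × 10^8.
SE = √(2.8407706 × 10^8) = 16854.6.

16854.6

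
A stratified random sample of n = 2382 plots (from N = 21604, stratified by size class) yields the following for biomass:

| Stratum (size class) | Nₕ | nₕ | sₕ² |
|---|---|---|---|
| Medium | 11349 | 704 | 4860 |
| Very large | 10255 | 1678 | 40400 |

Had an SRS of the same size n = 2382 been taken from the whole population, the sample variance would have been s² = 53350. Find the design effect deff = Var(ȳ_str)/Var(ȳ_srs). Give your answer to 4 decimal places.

Var(ȳ_str) = Σ Wₕ²(1−fₕ)sₕ²/nₕ with Wₕ = Nₕ/21604:
  Medium: (11349/21604)²·(1−704/11349)·4860/704 = 1.7868929
  Very large: (10255/21604)²·(1−1678/10255)·40400/1678 = 4.5372441
  → Var(ȳ_str) = 6.324137.
Var(ȳ_srs) = (1 − 2382/21604)·53350/2382 = 19.927695.
deff = 6.324137 / 19.927695 = 0.3174.

0.3174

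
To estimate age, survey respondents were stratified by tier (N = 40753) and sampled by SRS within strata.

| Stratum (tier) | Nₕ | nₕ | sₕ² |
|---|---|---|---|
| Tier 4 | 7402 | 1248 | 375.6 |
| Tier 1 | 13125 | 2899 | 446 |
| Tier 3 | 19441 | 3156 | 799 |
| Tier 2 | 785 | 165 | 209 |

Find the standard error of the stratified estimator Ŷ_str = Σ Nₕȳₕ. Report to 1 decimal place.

Var(Ŷ_str) = Σₕ Nₕ²(1 − fₕ)sₕ²/nₕ.
Tier 4: 7402²·(1 − 1248/7402)·375.6/1248 = 1.3709372 × 10^7.
Tier 1: 13125²·(1 − 2899/13125)·446/2899 = 2.0648654 × 10^7.
Tier 3: 19441²·(1 − 3156/19441)·799/3156 = 8.0152329 × 10^7.
Tier 2: 785²·(1 − 165/785)·209/165 = 616486.67.
Sum = 1.1512684 × 10^8.
SE = √(1.1512684 × 10^8) = 10729.7.

10729.7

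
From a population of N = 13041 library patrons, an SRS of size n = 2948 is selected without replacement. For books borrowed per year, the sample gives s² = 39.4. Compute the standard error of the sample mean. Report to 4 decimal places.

Under SRS without replacement, Var(ȳ) = (1 − f)·s²/n with f = n/N = 2948/13041 = 0.22605628.
Var(ȳ) = (1 − 0.22605628)·39.4/2948 = 0.77394372·0.013364993 = 0.010343753.
SE(ȳ) = √(0.010343753) = 0.1017.

0.1017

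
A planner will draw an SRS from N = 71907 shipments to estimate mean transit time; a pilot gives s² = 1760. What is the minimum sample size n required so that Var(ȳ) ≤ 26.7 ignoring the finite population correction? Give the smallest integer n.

66

Without fpc, n₀ = s²/D = 1760/26.7 = 65.9176.
Rounding up, n = 66.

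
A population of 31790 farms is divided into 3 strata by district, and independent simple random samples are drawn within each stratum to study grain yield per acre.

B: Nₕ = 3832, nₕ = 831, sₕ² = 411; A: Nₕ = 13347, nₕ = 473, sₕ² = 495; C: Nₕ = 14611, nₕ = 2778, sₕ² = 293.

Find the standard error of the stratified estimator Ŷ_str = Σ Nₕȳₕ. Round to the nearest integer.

14274

Var(Ŷ_str) = Σₕ Nₕ²(1 − fₕ)sₕ²/nₕ.
B: 3832²·(1 − 831/3832)·411/831 = 5.6876425 × 10^6.
A: 13347²·(1 − 473/13347)·495/473 = 1.7982134 × 10^8.
C: 14611²·(1 − 2778/14611)·293/2778 = 1.8235185 × 10^7.
Sum = 2.0374417 × 10^8.
SE = √(2.0374417 × 10^8) = 14274.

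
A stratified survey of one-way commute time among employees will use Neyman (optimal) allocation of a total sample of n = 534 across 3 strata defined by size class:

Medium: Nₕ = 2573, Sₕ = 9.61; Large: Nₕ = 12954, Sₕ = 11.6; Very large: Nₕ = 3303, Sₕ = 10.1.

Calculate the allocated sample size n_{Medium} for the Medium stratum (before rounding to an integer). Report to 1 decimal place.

63.4

Neyman allocation: nₕ = n·NₕSₕ / Σⱼ NⱼSⱼ.
Σ NⱼSⱼ = 2573·9.61 + 12954·11.6 + 3303·10.1 = 208353.23.
n_{Medium} = 534·2573·9.61 / 208353.23 = 63.4.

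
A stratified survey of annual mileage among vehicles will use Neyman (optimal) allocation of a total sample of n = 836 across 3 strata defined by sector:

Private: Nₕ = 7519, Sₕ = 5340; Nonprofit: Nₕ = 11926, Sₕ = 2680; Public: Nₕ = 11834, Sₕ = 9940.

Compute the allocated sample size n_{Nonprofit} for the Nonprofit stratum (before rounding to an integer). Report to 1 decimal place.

Neyman allocation: nₕ = n·NₕSₕ / Σⱼ NⱼSⱼ.
Σ NⱼSⱼ = 7519·5340 + 11926·2680 + 11834·9940 = 1.897431 × 10^8.
n_{Nonprofit} = 836·11926·2680 / (1.897431 × 10^8) = 140.8.

140.8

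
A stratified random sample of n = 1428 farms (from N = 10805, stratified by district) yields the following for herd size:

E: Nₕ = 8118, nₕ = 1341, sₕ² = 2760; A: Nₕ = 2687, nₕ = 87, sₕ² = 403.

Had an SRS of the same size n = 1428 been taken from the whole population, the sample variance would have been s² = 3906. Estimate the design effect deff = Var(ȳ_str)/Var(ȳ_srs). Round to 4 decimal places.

0.5253

Var(ȳ_str) = Σ Wₕ²(1−fₕ)sₕ²/nₕ with Wₕ = Nₕ/10805:
  E: (8118/10805)²·(1−1341/8118)·2760/1341 = 0.96987842
  A: (2687/10805)²·(1−87/2687)·403/87 = 0.27718981
  → Var(ȳ_str) = 1.2470682.
Var(ȳ_srs) = (1 − 1428/10805)·3906/1428 = 2.3737948.
deff = 1.2470682 / 2.3737948 = 0.5253.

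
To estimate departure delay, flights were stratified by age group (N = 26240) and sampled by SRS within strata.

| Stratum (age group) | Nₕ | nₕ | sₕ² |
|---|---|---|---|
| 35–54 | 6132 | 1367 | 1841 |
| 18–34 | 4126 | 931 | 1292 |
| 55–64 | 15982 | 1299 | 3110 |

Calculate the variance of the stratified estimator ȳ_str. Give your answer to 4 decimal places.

0.8997

Var(ȳ_str) = Σₕ Wₕ²(1 − fₕ)sₕ²/nₕ with Wₕ = Nₕ/N, N = 26240.
35–54: Wₕ = 0.23368902; term = 0.23368902²·(1 − 0.22292890)·1841/1367 = 0.057150846.
18–34: Wₕ = 0.15724085; term = 0.15724085²·(1 − 0.22564227)·1292/931 = 0.026569615.
55–64: Wₕ = 0.60907012; term = 0.60907012²·(1 − 0.08127894)·3110/1299 = 0.81596119.
Sum = 0.89968165.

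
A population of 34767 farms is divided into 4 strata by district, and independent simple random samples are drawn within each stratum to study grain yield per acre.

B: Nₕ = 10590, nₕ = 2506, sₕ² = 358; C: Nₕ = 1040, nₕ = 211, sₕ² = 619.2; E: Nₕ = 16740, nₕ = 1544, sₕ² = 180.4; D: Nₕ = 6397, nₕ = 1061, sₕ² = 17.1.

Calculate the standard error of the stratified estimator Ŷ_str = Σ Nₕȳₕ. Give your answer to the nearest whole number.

6711

Var(Ŷ_str) = Σₕ Nₕ²(1 − fₕ)sₕ²/nₕ.
B: 10590²·(1 − 2506/10590)·358/2506 = 1.2229937 × 10^7.
C: 1040²·(1 − 211/1040)·619.2/211 = 2.5300923 × 10^6.
E: 16740²·(1 − 1544/16740)·180.4/1544 = 2.9721723 × 10^7.
D: 6397²·(1 − 1061/6397)·17.1/1061 = 550139.59.
Sum = 4.5031892 × 10^7.
SE = √(4.5031892 × 10^7) = 6711.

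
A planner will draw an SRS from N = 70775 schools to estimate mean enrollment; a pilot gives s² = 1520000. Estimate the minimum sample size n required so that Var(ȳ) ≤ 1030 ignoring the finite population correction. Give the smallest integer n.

1476

Without fpc, n₀ = s²/D = 1520000/1030 = 1475.7282.
Rounding up, n = 1476.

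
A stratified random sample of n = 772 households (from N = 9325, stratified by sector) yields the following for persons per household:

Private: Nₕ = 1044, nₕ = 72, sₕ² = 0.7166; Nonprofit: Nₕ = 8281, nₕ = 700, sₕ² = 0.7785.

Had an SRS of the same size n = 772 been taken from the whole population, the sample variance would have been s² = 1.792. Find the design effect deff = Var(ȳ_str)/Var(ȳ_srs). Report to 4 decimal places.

Var(ȳ_str) = Σ Wₕ²(1−fₕ)sₕ²/nₕ with Wₕ = Nₕ/9325:
  Private: (1044/9325)²·(1−72/1044)·0.7166/72 = 1.1614844 × 10^-4
  Nonprofit: (8281/9325)²·(1−700/8281)·0.7785/700 = 8.0291982 × 10^-4
  → Var(ȳ_str) = 9.1906826 × 10^-4.
Var(ȳ_srs) = (1 − 772/9325)·1.792/772 = 0.0021290719.
deff = (9.1906826 × 10^-4) / 0.0021290719 = 0.4317.

0.4317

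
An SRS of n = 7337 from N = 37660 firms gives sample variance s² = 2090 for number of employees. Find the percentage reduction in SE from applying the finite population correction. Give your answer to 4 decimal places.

10.2683

f = n/N = 7337/37660 = 0.19482209.
SE_no-fpc = √(s²/n) = 0.5337205; SE_fpc = √((1−f)s²/n) = 0.47891651.
Ratio = √(1−f) = 0.89731706. Reduction = 100·(1 − 0.89731706) = 10.2683%.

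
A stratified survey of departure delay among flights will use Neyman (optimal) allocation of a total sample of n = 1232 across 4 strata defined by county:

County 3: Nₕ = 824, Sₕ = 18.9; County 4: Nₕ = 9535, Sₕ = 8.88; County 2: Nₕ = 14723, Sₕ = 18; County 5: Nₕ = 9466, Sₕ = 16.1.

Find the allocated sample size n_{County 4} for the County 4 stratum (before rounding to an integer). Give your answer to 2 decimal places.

Neyman allocation: nₕ = n·NₕSₕ / Σⱼ NⱼSⱼ.
Σ NⱼSⱼ = 824·18.9 + 9535·8.88 + 14723·18 + 9466·16.1 = 517661.
n_{County 4} = 1232·9535·8.88 / 517661 = 201.51.

201.51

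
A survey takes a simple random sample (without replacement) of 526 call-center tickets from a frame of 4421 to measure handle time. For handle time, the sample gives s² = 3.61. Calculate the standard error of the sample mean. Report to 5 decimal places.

0.07776

Under SRS without replacement, Var(ȳ) = (1 − f)·s²/n with f = n/N = 526/4421 = 0.11897761.
Var(ȳ) = (1 − 0.11897761)·3.61/526 = 0.88102239·0.0068631179 = 0.0060465605.
SE(ȳ) = √(0.0060465605) = 0.07776.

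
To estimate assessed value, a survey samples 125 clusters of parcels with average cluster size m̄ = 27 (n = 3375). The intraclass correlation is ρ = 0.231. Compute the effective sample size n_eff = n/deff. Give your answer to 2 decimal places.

481.73

deff = 1 + (27 − 1)·0.231 = 1 + 6.006 = 7.006.
n_eff = 3375 / 7.006 = 481.73.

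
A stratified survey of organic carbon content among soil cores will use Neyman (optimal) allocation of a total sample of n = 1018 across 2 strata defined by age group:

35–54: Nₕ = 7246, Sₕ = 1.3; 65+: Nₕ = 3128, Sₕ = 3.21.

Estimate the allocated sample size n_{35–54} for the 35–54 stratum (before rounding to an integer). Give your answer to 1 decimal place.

492.8

Neyman allocation: nₕ = n·NₕSₕ / Σⱼ NⱼSⱼ.
Σ NⱼSⱼ = 7246·1.3 + 3128·3.21 = 19460.68.
n_{35–54} = 1018·7246·1.3 / 19460.68 = 492.8.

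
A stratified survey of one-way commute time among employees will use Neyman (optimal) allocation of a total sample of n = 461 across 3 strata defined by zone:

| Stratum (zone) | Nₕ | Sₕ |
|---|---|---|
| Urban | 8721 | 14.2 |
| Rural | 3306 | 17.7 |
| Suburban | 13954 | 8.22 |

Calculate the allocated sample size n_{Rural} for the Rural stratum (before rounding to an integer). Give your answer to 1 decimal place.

Neyman allocation: nₕ = n·NₕSₕ / Σⱼ NⱼSⱼ.
Σ NⱼSⱼ = 8721·14.2 + 3306·17.7 + 13954·8.22 = 297056.28.
n_{Rural} = 461·3306·17.7 / 297056.28 = 90.8.

90.8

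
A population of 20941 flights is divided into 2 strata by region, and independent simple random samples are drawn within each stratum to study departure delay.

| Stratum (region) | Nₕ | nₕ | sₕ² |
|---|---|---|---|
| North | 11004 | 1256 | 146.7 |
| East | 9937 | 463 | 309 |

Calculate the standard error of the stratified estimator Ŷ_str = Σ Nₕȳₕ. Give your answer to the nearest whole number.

8681

Var(Ŷ_str) = Σₕ Nₕ²(1 − fₕ)sₕ²/nₕ.
North: 11004²·(1 − 1256/11004)·146.7/1256 = 1.2528716 × 10^7.
East: 9937²·(1 − 463/9937)·309/463 = 6.282987 × 10^7.
Sum = 7.5358586 × 10^7.
SE = √(7.5358586 × 10^7) = 8681.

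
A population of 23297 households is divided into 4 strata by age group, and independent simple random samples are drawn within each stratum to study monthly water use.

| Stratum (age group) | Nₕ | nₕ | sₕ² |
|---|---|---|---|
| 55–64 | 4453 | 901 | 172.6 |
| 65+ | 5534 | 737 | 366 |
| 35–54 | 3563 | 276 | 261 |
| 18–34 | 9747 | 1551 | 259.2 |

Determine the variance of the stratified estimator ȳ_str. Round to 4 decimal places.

Var(ȳ_str) = Σₕ Wₕ²(1 − fₕ)sₕ²/nₕ with Wₕ = Nₕ/N, N = 23297.
55–64: Wₕ = 0.19114049; term = 0.19114049²·(1 − 0.20233550)·172.6/901 = 0.0055826661.
65+: Wₕ = 0.23754131; term = 0.23754131²·(1 − 0.13317673)·366/737 = 0.024289718.
35–54: Wₕ = 0.15293815; term = 0.15293815²·(1 − 0.07746281)·261/276 = 0.020405486.
18–34: Wₕ = 0.41838005; term = 0.41838005²·(1 − 0.15912588)·259.2/1551 = 0.024597791.
Sum = 0.074875661.

0.0749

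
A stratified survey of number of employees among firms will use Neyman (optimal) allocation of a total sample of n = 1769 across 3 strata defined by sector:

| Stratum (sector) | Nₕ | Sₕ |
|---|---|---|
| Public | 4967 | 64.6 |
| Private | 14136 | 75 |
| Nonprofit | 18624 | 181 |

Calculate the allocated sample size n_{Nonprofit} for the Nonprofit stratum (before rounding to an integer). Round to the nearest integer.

Neyman allocation: nₕ = n·NₕSₕ / Σⱼ NⱼSⱼ.
Σ NⱼSⱼ = 4967·64.6 + 14136·75 + 18624·181 = 4.7520122 × 10^6.
n_{Nonprofit} = 1769·18624·181 / (4.7520122 × 10^6) = 1255.

1255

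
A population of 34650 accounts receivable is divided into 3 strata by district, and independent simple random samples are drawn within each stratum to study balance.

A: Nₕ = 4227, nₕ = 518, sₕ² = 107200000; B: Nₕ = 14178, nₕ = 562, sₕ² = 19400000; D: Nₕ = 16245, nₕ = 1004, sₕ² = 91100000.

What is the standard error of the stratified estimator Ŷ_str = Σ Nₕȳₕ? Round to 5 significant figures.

Var(Ŷ_str) = Σₕ Nₕ²(1 − fₕ)sₕ²/nₕ.
A: 4227²·(1 − 518/4227)·107200000/518 = 3.2445473 × 10^12.
B: 14178²·(1 − 562/14178)·19400000/562 = 6.6639224 × 10^12.
D: 16245²·(1 − 1004/16245)·91100000/1004 = 2.2465591 × 10^13.
Sum = 3.2374061 × 10^13.
SE = √(3.2374061 × 10^13) = 5.6898 × 10^6.

5.6898 × 10^6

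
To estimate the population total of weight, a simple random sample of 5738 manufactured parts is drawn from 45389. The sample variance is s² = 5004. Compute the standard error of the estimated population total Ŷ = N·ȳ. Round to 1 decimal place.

39616.9

Var(Ŷ) = N²·Var(ȳ) = N²·(1 − n/N)·s²/n.
f = 5738/45389 = 0.12641830; Var(ȳ) = 0.87358170·5004/5738 = 0.76183389.
Var(Ŷ) = 45389² · 0.76183389 = 1.5695007 × 10^9.
SE(Ŷ) = √(1.5695007 × 10^9) = 39616.9.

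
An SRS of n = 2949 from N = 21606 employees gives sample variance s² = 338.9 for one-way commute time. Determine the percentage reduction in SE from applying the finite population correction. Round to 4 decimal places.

7.0748

f = n/N = 2949/21606 = 0.13648986.
SE_no-fpc = √(s²/n) = 0.33899899; SE_fpc = √((1−f)s²/n) = 0.31501564.
Ratio = √(1−f) = 0.92925246. Reduction = 100·(1 − 0.92925246) = 7.0748%.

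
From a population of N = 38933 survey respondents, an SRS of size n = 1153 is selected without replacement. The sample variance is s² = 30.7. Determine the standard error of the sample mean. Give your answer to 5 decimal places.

Under SRS without replacement, Var(ȳ) = (1 − f)·s²/n with f = n/N = 1153/38933 = 0.02961498.
Var(ȳ) = (1 − 0.02961498)·30.7/1153 = 0.97038502·0.026626193 = 0.025837658.
SE(ȳ) = √(0.025837658) = 0.16074.

0.16074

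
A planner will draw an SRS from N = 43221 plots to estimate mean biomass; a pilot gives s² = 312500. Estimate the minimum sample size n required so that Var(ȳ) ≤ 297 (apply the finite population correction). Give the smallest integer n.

1028

Without fpc, n₀ = s²/D = 312500/297 = 1052.1886.
With fpc, (1 − n/N)·s²/n ≤ D requires n ≥ n₀/(1 + n₀/N) = 1052.1886/(1 + 1052.1886/43221) = 1027.1825.
Rounding up, n = 1028.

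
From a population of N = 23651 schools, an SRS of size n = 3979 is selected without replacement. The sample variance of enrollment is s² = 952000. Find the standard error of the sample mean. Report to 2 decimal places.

Under SRS without replacement, Var(ȳ) = (1 − f)·s²/n with f = n/N = 3979/23651 = 0.16823813.
Var(ȳ) = (1 − 0.16823813)·952000/3979 = 0.83176187·239.25609 = 199.0041.
SE(ȳ) = √(199.0041) = 14.11.

14.11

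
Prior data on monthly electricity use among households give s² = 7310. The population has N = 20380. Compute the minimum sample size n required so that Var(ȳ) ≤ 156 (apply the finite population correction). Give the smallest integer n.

47

Without fpc, n₀ = s²/D = 7310/156 = 46.8590.
With fpc, (1 − n/N)·s²/n ≤ D requires n ≥ n₀/(1 + n₀/N) = 46.8590/(1 + 46.8590/20380) = 46.7515.
Rounding up, n = 47.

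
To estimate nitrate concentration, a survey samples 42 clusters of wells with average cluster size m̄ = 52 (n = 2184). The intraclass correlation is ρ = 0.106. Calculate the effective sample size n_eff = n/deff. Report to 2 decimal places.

340.93

deff = 1 + (52 − 1)·0.106 = 1 + 5.406 = 6.406.
n_eff = 2184 / 6.406 = 340.93.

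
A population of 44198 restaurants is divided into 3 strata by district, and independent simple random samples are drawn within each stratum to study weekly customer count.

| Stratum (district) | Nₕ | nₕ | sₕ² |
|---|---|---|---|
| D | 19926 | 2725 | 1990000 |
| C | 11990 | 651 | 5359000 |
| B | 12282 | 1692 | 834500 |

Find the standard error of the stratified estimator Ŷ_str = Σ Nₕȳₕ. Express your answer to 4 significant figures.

1.197 × 10^6

Var(Ŷ_str) = Σₕ Nₕ²(1 − fₕ)sₕ²/nₕ.
D: 19926²·(1 − 2725/19926)·1990000/2725 = 2.5029974 × 10^11.
C: 11990²·(1 − 651/11990)·5359000/651 = 1.1191717 × 10^12.
B: 12282²·(1 − 1692/12282)·834500/1692 = 6.4149169 × 10^10.
Sum = 1.4336206 × 10^12.
SE = √(1.4336206 × 10^12) = 1.197 × 10^6.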